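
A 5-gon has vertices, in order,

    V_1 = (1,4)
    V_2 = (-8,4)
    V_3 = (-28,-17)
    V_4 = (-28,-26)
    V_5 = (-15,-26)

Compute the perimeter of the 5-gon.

|V_1V_2| = √((-9)² + (0)²) = √81 = 9
|V_2V_3| = √((-20)² + (-21)²) = √841 = 29
|V_3V_4| = √((0)² + (-9)²) = √81 = 9
|V_4V_5| = √((13)² + (0)²) = √169 = 13
|V_5V_1| = √((16)² + (30)²) = √1156 = 34
Perimeter = 9 + 29 + 9 + 13 + 34 = 94.

94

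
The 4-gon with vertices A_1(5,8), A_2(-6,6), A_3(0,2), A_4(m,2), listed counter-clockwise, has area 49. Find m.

The doubled signed area Σ (x_i y_{i+1} − x_{i+1} y_i) is linear in m.
With m=0 it equals 56; the coefficient of m is 6 (from the two edges through A_4).
So 6·m + 56 = 2·49 = 98 ⇒ m = 7.

7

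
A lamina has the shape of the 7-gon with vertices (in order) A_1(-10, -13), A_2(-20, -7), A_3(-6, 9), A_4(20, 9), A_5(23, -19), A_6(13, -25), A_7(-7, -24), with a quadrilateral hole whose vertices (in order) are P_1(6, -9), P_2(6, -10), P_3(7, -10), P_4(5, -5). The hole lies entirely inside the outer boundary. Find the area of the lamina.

Outer boundary:
Apply the shoelace (surveyor's) formula: 2A = Σ (x_i·y_{i+1} − x_{i+1}·y_i), indices taken mod 7.
Cross-terms: -190, -222, -234, -587, -328, -487, -149  ⇒  Σ = -2197
Area = |Σ|/2 = 1098.5.
Hole:
Σ = (-6) + (10) + (15) + (-15) = 4
Area = |Σ|/2 = 2.
Net area = 1098.5 − 2 = 1096.5.

1096.5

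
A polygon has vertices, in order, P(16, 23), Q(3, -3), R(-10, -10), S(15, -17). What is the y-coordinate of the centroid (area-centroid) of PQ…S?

Apply the shoelace formula. First the cross-terms c_i = x_i·y_{i+1} − x_{i+1}·y_i:
  -117, -60, 320, 617  ⇒  2A = 760, A = 380.
Then Σ (y_i + y_{i+1})·c_i = -6498, so ȳ = -6498 / (6·380) = -2.85.

-2.85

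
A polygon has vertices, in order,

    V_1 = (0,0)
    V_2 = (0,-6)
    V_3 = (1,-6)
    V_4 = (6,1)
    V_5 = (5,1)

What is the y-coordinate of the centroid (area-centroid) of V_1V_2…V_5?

-85/44

Apply the shoelace formula. First the cross-terms c_i = x_i·y_{i+1} − x_{i+1}·y_i:
  0, 6, 37, 1, 0  ⇒  2A = 44, A = 22.
Then Σ (y_i + y_{i+1})·c_i = -255, so ȳ = -255 / (6·22) = -85/44.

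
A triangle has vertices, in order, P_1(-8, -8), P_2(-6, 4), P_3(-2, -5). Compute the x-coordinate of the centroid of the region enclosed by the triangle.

-16/3

Apply the shoelace formula. First the cross-terms c_i = x_i·y_{i+1} − x_{i+1}·y_i:
  -80, 38, -24  ⇒  2A = -66, A = -33.
Then Σ (x_i + x_{i+1})·c_i = 1056, so x̄ = 1056 / (6·(-33)) = -16/3.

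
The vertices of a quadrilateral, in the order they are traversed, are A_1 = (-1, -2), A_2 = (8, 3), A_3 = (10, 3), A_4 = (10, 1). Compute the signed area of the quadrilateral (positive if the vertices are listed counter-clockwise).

-16

Apply the shoelace (surveyor's) formula: 2A = Σ (x_i·y_{i+1} − x_{i+1}·y_i), indices taken mod 4.
Cross-terms: 13, -6, -20, -19  ⇒  Σ = -32
Signed area = Σ/2 = -16 (negative ⇒ clockwise traversal).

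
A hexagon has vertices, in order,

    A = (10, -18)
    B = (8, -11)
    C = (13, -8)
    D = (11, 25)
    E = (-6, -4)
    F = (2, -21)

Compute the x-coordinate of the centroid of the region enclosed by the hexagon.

951/188

Apply the shoelace (surveyor's) formula. First the cross-terms c_i = x_i·y_{i+1} − x_{i+1}·y_i:
  34, 79, 413, 106, 134, 174  ⇒  2A = 940, A = 470.
Then Σ (x_i + x_{i+1})·c_i = 14265, so x̄ = 14265 / (6·470) = 951/188.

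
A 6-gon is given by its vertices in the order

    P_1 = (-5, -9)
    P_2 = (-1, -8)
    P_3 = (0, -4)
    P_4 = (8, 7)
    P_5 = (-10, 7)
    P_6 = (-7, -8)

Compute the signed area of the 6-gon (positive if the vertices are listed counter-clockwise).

172.5

Σ = (31) + (4) + (32) + (126) + (129) + (23) = 345
Signed area = Σ/2 = 172.5 (positive ⇒ counter-clockwise traversal).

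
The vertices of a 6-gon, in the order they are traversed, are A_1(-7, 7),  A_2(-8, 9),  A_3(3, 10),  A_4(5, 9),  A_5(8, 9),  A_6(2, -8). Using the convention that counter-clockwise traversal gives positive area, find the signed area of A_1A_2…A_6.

-144

Apply the surveyor's formula: 2A = Σ (x_i·y_{i+1} − x_{i+1}·y_i), indices taken mod 6.
A_1→A_2: (-7)(9) − (-8)(7) = -7
A_2→A_3: (-8)(10) − (3)(9) = -107
A_3→A_4: (3)(9) − (5)(10) = -23
A_4→A_5: (5)(9) − (8)(9) = -27
A_5→A_6: (8)(-8) − (2)(9) = -82
A_6→A_1: (2)(7) − (-7)(-8) = -42
Σ = -288
Signed area = Σ/2 = -144 (negative ⇒ clockwise traversal).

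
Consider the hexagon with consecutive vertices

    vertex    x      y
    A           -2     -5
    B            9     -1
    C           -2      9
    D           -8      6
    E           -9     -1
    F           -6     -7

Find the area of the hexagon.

A→B: (-2)(-1) − (9)(-5) = 47
B→C: (9)(9) − (-2)(-1) = 79
C→D: (-2)(6) − (-8)(9) = 60
D→E: (-8)(-1) − (-9)(6) = 62
E→F: (-9)(-7) − (-6)(-1) = 57
F→A: (-6)(-5) − (-2)(-7) = 16
Σ = 321
Area = |Σ|/2 = 160.5.

160.5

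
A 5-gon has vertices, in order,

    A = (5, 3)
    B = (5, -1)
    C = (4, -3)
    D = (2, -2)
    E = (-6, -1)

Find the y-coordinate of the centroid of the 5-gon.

Apply the surveyor's formula. First the cross-terms c_i = x_i·y_{i+1} − x_{i+1}·y_i:
  -20, -11, -2, -14, -13  ⇒  2A = -60, A = -30.
Then Σ (y_i + y_{i+1})·c_i = 30, so ȳ = 30 / (6·(-30)) = -1/6.

-1/6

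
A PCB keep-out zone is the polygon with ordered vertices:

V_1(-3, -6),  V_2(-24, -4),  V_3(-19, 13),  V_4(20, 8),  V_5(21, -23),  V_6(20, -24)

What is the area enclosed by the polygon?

898

Apply the surveyor's formula: 2A = Σ (x_i·y_{i+1} − x_{i+1}·y_i), indices taken mod 6.
V_1→V_2: (-3)(-4) − (-24)(-6) = -132
V_2→V_3: (-24)(13) − (-19)(-4) = -388
V_3→V_4: (-19)(8) − (20)(13) = -412
V_4→V_5: (20)(-23) − (21)(8) = -628
V_5→V_6: (21)(-24) − (20)(-23) = -44
V_6→V_1: (20)(-6) − (-3)(-24) = -192
Σ = -1796
Area = |Σ|/2 = 898.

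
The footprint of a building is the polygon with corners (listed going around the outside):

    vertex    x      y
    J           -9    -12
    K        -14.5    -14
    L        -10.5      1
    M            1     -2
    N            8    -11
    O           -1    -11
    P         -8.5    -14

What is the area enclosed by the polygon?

193.5

Σ = (-48) + (-161.5) + (20) + (5) + (-99) + (-79.5) + (-24) = -387
Area = |Σ|/2 = 193.5.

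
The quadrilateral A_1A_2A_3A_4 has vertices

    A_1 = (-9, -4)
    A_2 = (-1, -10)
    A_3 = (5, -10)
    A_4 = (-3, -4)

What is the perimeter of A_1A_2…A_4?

32

|A_1A_2| = √((8)² + (-6)²) = √100 = 10
|A_2A_3| = √((6)² + (0)²) = √36 = 6
|A_3A_4| = √((-8)² + (6)²) = √100 = 10
|A_4A_1| = √((-6)² + (0)²) = √36 = 6
Perimeter = 10 + 6 + 10 + 6 = 32.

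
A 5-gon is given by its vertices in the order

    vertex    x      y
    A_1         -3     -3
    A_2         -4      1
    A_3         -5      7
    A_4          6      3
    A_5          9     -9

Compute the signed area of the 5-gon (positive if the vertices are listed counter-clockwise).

Cross-terms: -15, -23, -57, -81, -54  ⇒  Σ = -230
Signed area = Σ/2 = -115 (negative ⇒ clockwise traversal).

-115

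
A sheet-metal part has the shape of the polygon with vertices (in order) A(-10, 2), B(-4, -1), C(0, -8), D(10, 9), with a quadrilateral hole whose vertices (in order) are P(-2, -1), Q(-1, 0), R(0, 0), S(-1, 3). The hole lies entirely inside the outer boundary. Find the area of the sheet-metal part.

117

Outer boundary:
Apply the shoelace formula: 2A = Σ (x_i·y_{i+1} − x_{i+1}·y_i), indices taken mod 4.
Σ = (18) + (32) + (80) + (110) = 240
Area = |Σ|/2 = 120.
Hole:
Σ = (-1) + (0) + (0) + (7) = 6
Area = |Σ|/2 = 3.
Net area = 120 − 3 = 117.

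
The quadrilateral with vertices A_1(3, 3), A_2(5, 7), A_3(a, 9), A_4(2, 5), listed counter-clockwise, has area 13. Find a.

Write out the shoelace sum; only the two edges meeting at A_3 involve a:
2·Area = [(5·9 − a·7) + (a·5 − 2·9)] + -3
       = -2·a + 24 = 26
⇒ a = -1.

-1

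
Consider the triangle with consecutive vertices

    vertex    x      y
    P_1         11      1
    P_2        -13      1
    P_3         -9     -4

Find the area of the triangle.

Apply the shoelace (surveyor's) formula: 2A = Σ (x_i·y_{i+1} − x_{i+1}·y_i), indices taken mod 3.
Cross-terms: 24, 61, 35  ⇒  Σ = 120
Area = |Σ|/2 = 60.

60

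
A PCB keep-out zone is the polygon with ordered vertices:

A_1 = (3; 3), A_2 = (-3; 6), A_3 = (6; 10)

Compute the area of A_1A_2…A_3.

Apply the shoelace formula: 2A = Σ (x_i·y_{i+1} − x_{i+1}·y_i), indices taken mod 3.
Cross-terms: 27, -66, -12  ⇒  Σ = -51
Area = |Σ|/2 = 25.5.

25.5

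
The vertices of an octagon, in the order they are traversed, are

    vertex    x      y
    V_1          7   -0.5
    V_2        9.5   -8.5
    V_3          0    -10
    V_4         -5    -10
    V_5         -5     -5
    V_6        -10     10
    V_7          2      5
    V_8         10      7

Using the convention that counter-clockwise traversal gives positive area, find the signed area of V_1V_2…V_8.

Apply Gauss's area formula: 2A = Σ (x_i·y_{i+1} − x_{i+1}·y_i), indices taken mod 8.
Cross-terms: -54.75, -95, -50, -25, -100, -70, -36, -54  ⇒  Σ = -484.75
Signed area = Σ/2 = -242.375 (negative ⇒ clockwise traversal).

-242.375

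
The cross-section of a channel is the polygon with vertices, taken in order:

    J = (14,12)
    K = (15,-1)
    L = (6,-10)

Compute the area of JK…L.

J→K: (14)(-1) − (15)(12) = -194
K→L: (15)(-10) − (6)(-1) = -144
L→J: (6)(12) − (14)(-10) = 212
Σ = -126
Area = |Σ|/2 = 63.

63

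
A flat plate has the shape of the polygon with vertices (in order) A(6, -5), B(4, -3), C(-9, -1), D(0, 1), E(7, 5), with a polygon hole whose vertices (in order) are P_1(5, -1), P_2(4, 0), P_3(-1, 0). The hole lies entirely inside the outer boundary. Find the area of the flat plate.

Outer boundary:
Apply the shoelace (surveyor's) formula: 2A = Σ (x_i·y_{i+1} − x_{i+1}·y_i), indices taken mod 5.
Σ = (2) + (-31) + (-9) + (-7) + (-65) = -110
Area = |Σ|/2 = 55.
Hole:
Apply the shoelace (surveyor's) formula: 2A = Σ (x_i·y_{i+1} − x_{i+1}·y_i), indices taken mod 3.
Cross-terms: 4, 0, 1  ⇒  Σ = 5
Area = |Σ|/2 = 2.5.
Net area = 55 − 2.5 = 52.5.

52.5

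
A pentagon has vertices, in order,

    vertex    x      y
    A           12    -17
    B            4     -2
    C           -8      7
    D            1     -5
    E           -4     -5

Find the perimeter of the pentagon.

|AB| = √((-8)² + (15)²) = √289 = 17
|BC| = √((-12)² + (9)²) = √225 = 15
|CD| = √((9)² + (-12)²) = √225 = 15
|DE| = √((-5)² + (0)²) = √25 = 5
|EA| = √((16)² + (-12)²) = √400 = 20
Perimeter = 17 + 15 + 15 + 5 + 20 = 72.

72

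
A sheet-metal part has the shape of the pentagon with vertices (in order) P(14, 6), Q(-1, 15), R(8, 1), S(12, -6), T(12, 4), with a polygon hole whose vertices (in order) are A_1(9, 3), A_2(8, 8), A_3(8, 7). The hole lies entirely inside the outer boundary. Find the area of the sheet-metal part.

85

Outer boundary:
Cross-terms: 216, -121, -60, 120, 16  ⇒  Σ = 171
Area = |Σ|/2 = 85.5.
Hole:
A_1→A_2: (9)(8) − (8)(3) = 48
A_2→A_3: (8)(7) − (8)(8) = -8
A_3→A_1: (8)(3) − (9)(7) = -39
Σ = 1
Area = |Σ|/2 = 0.5.
Net area = 85.5 − 0.5 = 85.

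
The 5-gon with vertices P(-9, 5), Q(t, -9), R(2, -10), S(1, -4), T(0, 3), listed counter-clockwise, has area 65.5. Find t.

0

Write out the shoelace sum; only the two edges meeting at Q involve t:
2·Area = [((-9)·(-9) − t·5) + (t·(-10) − 2·(-9))] + 32
       = -15·t + 131 = 131
⇒ t = 0.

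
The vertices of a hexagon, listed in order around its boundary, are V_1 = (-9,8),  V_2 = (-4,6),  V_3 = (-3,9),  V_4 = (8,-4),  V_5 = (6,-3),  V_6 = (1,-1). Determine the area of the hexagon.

Apply Gauss's area formula: 2A = Σ (x_i·y_{i+1} − x_{i+1}·y_i), indices taken mod 6.
Σ = (-22) + (-18) + (-60) + (0) + (-3) + (-1) = -104
Area = |Σ|/2 = 52.

52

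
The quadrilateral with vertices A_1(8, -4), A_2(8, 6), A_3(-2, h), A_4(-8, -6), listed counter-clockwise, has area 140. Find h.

6

Write out the shoelace sum; only the two edges meeting at A_3 involve h:
2·Area = [(8·h − (-2)·6) + ((-2)·(-6) − (-8)·h)] + 160
       = 16·h + 184 = 280
⇒ h = 6.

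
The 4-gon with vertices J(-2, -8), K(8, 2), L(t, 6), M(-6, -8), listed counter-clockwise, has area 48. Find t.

The doubled signed area Σ (x_i y_{i+1} − x_{i+1} y_i) is linear in t.
With t=0 it equals 176; the coefficient of t is -10 (from the two edges through L).
So -10·t + 176 = 2·48 = 96 ⇒ t = 8.

8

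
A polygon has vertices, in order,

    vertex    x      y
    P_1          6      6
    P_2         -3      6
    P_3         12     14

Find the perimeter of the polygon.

36

|P_1P_2| = √((-9)² + (0)²) = √81 = 9
|P_2P_3| = √((15)² + (8)²) = √289 = 17
|P_3P_1| = √((-6)² + (-8)²) = √100 = 10
Perimeter = 9 + 17 + 10 = 36.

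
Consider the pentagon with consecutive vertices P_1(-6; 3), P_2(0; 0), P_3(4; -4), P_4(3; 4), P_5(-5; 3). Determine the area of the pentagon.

30

Apply the surveyor's formula: 2A = Σ (x_i·y_{i+1} − x_{i+1}·y_i), indices taken mod 5.
Σ = (0) + (0) + (28) + (29) + (3) = 60
Area = |Σ|/2 = 30.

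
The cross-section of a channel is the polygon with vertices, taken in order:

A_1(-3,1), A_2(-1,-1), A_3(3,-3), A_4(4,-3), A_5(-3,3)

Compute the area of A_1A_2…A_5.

11

Σ = (4) + (6) + (3) + (3) + (6) = 22
Area = |Σ|/2 = 11.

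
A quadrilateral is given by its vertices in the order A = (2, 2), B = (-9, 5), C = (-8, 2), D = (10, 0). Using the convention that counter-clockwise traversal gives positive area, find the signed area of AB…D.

25

Cross-terms: 28, 22, -20, 20  ⇒  Σ = 50
Signed area = Σ/2 = 25 (positive ⇒ counter-clockwise traversal).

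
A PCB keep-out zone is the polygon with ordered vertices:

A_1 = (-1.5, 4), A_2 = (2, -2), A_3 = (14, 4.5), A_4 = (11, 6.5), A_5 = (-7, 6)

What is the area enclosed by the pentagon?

83

Cross-terms: -5, 37, 41.5, 111.5, -19  ⇒  Σ = 166
Area = |Σ|/2 = 83.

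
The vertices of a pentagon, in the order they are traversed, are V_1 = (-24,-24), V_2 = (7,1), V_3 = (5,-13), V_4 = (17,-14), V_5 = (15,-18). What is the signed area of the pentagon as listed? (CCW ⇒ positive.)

-344.5

V_1→V_2: (-24)(1) − (7)(-24) = 144
V_2→V_3: (7)(-13) − (5)(1) = -96
V_3→V_4: (5)(-14) − (17)(-13) = 151
V_4→V_5: (17)(-18) − (15)(-14) = -96
V_5→V_1: (15)(-24) − (-24)(-18) = -792
Σ = -689
Signed area = Σ/2 = -344.5 (negative ⇒ clockwise traversal).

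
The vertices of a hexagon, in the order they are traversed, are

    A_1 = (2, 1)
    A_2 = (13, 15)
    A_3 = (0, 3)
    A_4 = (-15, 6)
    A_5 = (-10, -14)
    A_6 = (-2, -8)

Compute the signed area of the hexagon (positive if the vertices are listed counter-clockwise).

Apply the shoelace (surveyor's) formula: 2A = Σ (x_i·y_{i+1} − x_{i+1}·y_i), indices taken mod 6.
A_1→A_2: (2)(15) − (13)(1) = 17
A_2→A_3: (13)(3) − (0)(15) = 39
A_3→A_4: (0)(6) − (-15)(3) = 45
A_4→A_5: (-15)(-14) − (-10)(6) = 270
A_5→A_6: (-10)(-8) − (-2)(-14) = 52
A_6→A_1: (-2)(1) − (2)(-8) = 14
Σ = 437
Signed area = Σ/2 = 218.5 (positive ⇒ counter-clockwise traversal).

218.5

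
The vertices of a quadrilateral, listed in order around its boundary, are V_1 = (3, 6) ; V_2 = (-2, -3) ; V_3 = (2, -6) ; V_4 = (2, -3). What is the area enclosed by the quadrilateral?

24

Cross-terms: 3, 18, 6, 21  ⇒  Σ = 48
Area = |Σ|/2 = 24.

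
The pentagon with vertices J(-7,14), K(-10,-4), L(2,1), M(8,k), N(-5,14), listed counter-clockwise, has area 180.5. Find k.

9

Write out the shoelace sum; only the two edges meeting at M involve k:
2·Area = [(2·k − 8·1) + (8·14 − (-5)·k)] + 194
       = 7·k + 298 = 361
⇒ k = 9.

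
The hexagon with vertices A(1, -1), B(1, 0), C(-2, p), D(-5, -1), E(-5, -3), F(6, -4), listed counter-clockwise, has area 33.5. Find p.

3

The doubled signed area Σ (x_i y_{i+1} − x_{i+1} y_i) is linear in p.
With p=0 it equals 49; the coefficient of p is 6 (from the two edges through C).
So 6·p + 49 = 2·33.5 = 67 ⇒ p = 3.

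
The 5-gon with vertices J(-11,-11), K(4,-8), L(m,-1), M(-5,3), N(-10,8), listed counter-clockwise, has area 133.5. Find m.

-4

Write out the shoelace sum; only the two edges meeting at L involve m:
2·Area = [(4·(-1) − m·(-8)) + (m·3 − (-5)·(-1))] + 320
       = 11·m + 311 = 267
⇒ m = -4.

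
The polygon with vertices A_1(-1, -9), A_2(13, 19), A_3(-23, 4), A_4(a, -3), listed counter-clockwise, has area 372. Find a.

The doubled signed area Σ (x_i y_{i+1} − x_{i+1} y_i) is linear in a.
With a=0 it equals 653; the coefficient of a is -13 (from the two edges through A_4).
So -13·a + 653 = 2·372 = 744 ⇒ a = -7.

-7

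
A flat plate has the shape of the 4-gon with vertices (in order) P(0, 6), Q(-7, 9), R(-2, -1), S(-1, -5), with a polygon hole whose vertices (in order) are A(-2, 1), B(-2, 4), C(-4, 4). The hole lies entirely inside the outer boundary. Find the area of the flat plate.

Outer boundary:
Apply Gauss's area formula: 2A = Σ (x_i·y_{i+1} − x_{i+1}·y_i), indices taken mod 4.
Σ = (42) + (25) + (9) + (-6) = 70
Area = |Σ|/2 = 35.
Hole:
Cross-terms: -6, 8, 4  ⇒  Σ = 6
Area = |Σ|/2 = 3.
Net area = 35 − 3 = 32.

32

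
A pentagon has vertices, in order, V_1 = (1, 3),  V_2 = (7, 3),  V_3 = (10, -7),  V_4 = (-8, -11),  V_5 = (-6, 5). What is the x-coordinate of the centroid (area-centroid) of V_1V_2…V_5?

Apply the surveyor's formula. First the cross-terms c_i = x_i·y_{i+1} − x_{i+1}·y_i:
  -18, -79, -166, -106, -23  ⇒  2A = -392, A = -196.
Then Σ (x_i + x_{i+1})·c_i = -220, so x̄ = -220 / (6·(-196)) = 55/294.

55/294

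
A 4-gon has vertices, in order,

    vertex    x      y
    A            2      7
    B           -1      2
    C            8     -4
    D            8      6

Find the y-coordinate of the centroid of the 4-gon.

Apply the surveyor's formula. First the cross-terms c_i = x_i·y_{i+1} − x_{i+1}·y_i:
  11, -12, 80, 44  ⇒  2A = 123, A = 61.5.
Then Σ (y_i + y_{i+1})·c_i = 855, so ȳ = 855 / (6·61.5) = 95/41.

95/41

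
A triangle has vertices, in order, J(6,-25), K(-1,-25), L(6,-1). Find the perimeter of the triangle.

56

|JK| = √((-7)² + (0)²) = √49 = 7
|KL| = √((7)² + (24)²) = √625 = 25
|LJ| = √((0)² + (-24)²) = √576 = 24
Perimeter = 7 + 25 + 24 = 56.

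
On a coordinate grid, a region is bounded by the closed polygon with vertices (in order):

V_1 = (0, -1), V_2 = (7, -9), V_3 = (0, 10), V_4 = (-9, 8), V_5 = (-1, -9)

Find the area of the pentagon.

128.5

Apply the shoelace (surveyor's) formula: 2A = Σ (x_i·y_{i+1} − x_{i+1}·y_i), indices taken mod 5.
V_1→V_2: (0)(-9) − (7)(-1) = 7
V_2→V_3: (7)(10) − (0)(-9) = 70
V_3→V_4: (0)(8) − (-9)(10) = 90
V_4→V_5: (-9)(-9) − (-1)(8) = 89
V_5→V_1: (-1)(-1) − (0)(-9) = 1
Σ = 257
Area = |Σ|/2 = 128.5.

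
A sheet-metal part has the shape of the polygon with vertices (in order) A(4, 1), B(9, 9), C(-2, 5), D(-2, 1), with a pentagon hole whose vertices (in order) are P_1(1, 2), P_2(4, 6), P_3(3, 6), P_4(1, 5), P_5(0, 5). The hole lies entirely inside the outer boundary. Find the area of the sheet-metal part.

39.5

Outer boundary:
Σ = (27) + (63) + (8) + (-6) = 92
Area = |Σ|/2 = 46.
Hole:
Apply the surveyor's formula: 2A = Σ (x_i·y_{i+1} − x_{i+1}·y_i), indices taken mod 5.
P_1→P_2: (1)(6) − (4)(2) = -2
P_2→P_3: (4)(6) − (3)(6) = 6
P_3→P_4: (3)(5) − (1)(6) = 9
P_4→P_5: (1)(5) − (0)(5) = 5
P_5→P_1: (0)(2) − (1)(5) = -5
Σ = 13
Area = |Σ|/2 = 6.5.
Net area = 46 − 6.5 = 39.5.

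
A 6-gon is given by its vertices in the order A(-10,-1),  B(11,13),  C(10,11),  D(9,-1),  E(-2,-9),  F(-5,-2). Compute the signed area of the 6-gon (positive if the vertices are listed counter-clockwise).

Apply Gauss's area formula: 2A = Σ (x_i·y_{i+1} − x_{i+1}·y_i), indices taken mod 6.
A→B: (-10)(13) − (11)(-1) = -119
B→C: (11)(11) − (10)(13) = -9
C→D: (10)(-1) − (9)(11) = -109
D→E: (9)(-9) − (-2)(-1) = -83
E→F: (-2)(-2) − (-5)(-9) = -41
F→A: (-5)(-1) − (-10)(-2) = -15
Σ = -376
Signed area = Σ/2 = -188 (negative ⇒ clockwise traversal).

-188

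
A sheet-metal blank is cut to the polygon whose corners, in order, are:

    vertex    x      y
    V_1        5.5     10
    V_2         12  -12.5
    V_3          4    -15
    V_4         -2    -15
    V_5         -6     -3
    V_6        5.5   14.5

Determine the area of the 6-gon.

294

Apply the shoelace formula: 2A = Σ (x_i·y_{i+1} − x_{i+1}·y_i), indices taken mod 6.
Σ = (-188.75) + (-130) + (-90) + (-84) + (-70.5) + (-24.75) = -588
Area = |Σ|/2 = 294.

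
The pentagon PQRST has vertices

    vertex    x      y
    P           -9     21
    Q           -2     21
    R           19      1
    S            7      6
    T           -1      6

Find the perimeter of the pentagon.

74

|PQ| = √((7)² + (0)²) = √49 = 7
|QR| = √((21)² + (-20)²) = √841 = 29
|RS| = √((-12)² + (5)²) = √169 = 13
|ST| = √((-8)² + (0)²) = √64 = 8
|TP| = √((-8)² + (15)²) = √289 = 17
Perimeter = 7 + 29 + 13 + 8 + 17 = 74.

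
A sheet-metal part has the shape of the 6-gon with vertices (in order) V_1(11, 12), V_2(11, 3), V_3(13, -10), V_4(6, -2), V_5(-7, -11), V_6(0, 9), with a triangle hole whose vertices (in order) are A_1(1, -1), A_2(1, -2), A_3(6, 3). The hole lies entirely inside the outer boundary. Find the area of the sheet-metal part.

225.5

Outer boundary:
Apply Gauss's area formula: 2A = Σ (x_i·y_{i+1} − x_{i+1}·y_i), indices taken mod 6.
Σ = (-99) + (-149) + (34) + (-80) + (-63) + (-99) = -456
Area = |Σ|/2 = 228.
Hole:
Σ = (-1) + (15) + (-9) = 5
Area = |Σ|/2 = 2.5.
Net area = 228 − 2.5 = 225.5.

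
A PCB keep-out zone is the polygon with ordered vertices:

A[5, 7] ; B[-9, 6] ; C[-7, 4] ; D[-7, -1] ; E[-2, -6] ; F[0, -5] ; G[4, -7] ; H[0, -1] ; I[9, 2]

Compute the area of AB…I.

Apply the shoelace formula: 2A = Σ (x_i·y_{i+1} − x_{i+1}·y_i), indices taken mod 9.
Σ = (93) + (6) + (35) + (40) + (10) + (20) + (-4) + (9) + (53) = 262
Area = |Σ|/2 = 131.

131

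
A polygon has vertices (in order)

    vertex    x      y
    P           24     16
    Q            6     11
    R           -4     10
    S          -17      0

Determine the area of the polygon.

85

Apply the shoelace (surveyor's) formula: 2A = Σ (x_i·y_{i+1} − x_{i+1}·y_i), indices taken mod 4.
Cross-terms: 168, 104, 170, -272  ⇒  Σ = 170
Area = |Σ|/2 = 85.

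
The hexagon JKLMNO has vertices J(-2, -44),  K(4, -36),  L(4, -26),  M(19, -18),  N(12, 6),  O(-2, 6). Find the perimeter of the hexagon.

126

|JK| = √((6)² + (8)²) = √100 = 10
|KL| = √((0)² + (10)²) = √100 = 10
|LM| = √((15)² + (8)²) = √289 = 17
|MN| = √((-7)² + (24)²) = √625 = 25
|NO| = √((-14)² + (0)²) = √196 = 14
|OJ| = √((0)² + (-50)²) = √2500 = 50
Perimeter = 10 + 10 + 17 + 25 + 14 + 50 = 126.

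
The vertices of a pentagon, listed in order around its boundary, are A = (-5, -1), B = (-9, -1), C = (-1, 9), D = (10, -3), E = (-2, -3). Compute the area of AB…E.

111

Apply Gauss's area formula: 2A = Σ (x_i·y_{i+1} − x_{i+1}·y_i), indices taken mod 5.
A→B: (-5)(-1) − (-9)(-1) = -4
B→C: (-9)(9) − (-1)(-1) = -82
C→D: (-1)(-3) − (10)(9) = -87
D→E: (10)(-3) − (-2)(-3) = -36
E→A: (-2)(-1) − (-5)(-3) = -13
Σ = -222
Area = |Σ|/2 = 111.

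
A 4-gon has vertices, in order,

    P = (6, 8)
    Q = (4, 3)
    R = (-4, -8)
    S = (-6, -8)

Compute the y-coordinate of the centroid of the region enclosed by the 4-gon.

-101/75

Apply the surveyor's formula. First the cross-terms c_i = x_i·y_{i+1} − x_{i+1}·y_i:
  -14, -20, -16, 0  ⇒  2A = -50, A = -25.
Then Σ (y_i + y_{i+1})·c_i = 202, so ȳ = 202 / (6·(-25)) = -101/75.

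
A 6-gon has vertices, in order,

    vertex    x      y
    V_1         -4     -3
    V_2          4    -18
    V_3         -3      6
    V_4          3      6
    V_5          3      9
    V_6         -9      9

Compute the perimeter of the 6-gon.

|V_1V_2| = √((8)² + (-15)²) = √289 = 17
|V_2V_3| = √((-7)² + (24)²) = √625 = 25
|V_3V_4| = √((6)² + (0)²) = √36 = 6
|V_4V_5| = √((0)² + (3)²) = √9 = 3
|V_5V_6| = √((-12)² + (0)²) = √144 = 12
|V_6V_1| = √((5)² + (-12)²) = √169 = 13
Perimeter = 17 + 25 + 6 + 3 + 12 + 13 = 76.

76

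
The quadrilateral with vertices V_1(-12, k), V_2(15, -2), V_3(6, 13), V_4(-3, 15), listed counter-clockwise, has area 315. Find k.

-5

Write out the shoelace sum; only the two edges meeting at V_1 involve k:
2·Area = [((-3)·k − (-12)·15) + ((-12)·(-2) − 15·k)] + 336
       = -18·k + 540 = 630
⇒ k = -5.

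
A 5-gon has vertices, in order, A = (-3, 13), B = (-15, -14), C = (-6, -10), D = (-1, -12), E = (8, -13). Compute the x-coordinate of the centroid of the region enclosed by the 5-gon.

Apply Gauss's area formula. First the cross-terms c_i = x_i·y_{i+1} − x_{i+1}·y_i:
  237, 66, 62, 109, 65  ⇒  2A = 539, A = 269.5.
Then Σ (x_i + x_{i+1})·c_i = -4998, so x̄ = -4998 / (6·269.5) = -34/11.

-34/11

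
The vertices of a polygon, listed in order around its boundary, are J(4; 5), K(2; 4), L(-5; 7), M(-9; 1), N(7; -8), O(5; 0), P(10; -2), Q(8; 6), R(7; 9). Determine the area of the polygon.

Cross-terms: 6, 34, 58, 65, 40, -10, 76, 30, -1  ⇒  Σ = 298
Area = |Σ|/2 = 149.

149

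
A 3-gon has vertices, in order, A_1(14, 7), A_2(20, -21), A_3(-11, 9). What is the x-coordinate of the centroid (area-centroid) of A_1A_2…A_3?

Apply the shoelace (surveyor's) formula. First the cross-terms c_i = x_i·y_{i+1} − x_{i+1}·y_i:
  -434, -51, -203  ⇒  2A = -688, A = -344.
Then Σ (x_i + x_{i+1})·c_i = -15824, so x̄ = -15824 / (6·(-344)) = 23/3.

23/3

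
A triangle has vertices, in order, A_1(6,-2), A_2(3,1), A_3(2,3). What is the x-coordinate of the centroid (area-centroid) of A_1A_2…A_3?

Apply Gauss's area formula. First the cross-terms c_i = x_i·y_{i+1} − x_{i+1}·y_i:
  12, 7, -22  ⇒  2A = -3, A = -1.5.
Then Σ (x_i + x_{i+1})·c_i = -33, so x̄ = -33 / (6·(-1.5)) = 11/3.

11/3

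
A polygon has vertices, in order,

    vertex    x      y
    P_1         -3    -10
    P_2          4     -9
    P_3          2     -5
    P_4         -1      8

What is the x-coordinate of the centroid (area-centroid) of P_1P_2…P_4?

Apply the shoelace (surveyor's) formula. First the cross-terms c_i = x_i·y_{i+1} − x_{i+1}·y_i:
  67, -2, 11, 34  ⇒  2A = 110, A = 55.
Then Σ (x_i + x_{i+1})·c_i = -70, so x̄ = -70 / (6·55) = -7/33.

-7/33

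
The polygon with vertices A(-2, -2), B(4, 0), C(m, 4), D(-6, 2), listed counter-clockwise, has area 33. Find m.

Write out the shoelace sum; only the two edges meeting at C involve m:
2·Area = [(4·4 − m·0) + (m·2 − (-6)·4)] + 24
       = 2·m + 64 = 66
⇒ m = 1.

1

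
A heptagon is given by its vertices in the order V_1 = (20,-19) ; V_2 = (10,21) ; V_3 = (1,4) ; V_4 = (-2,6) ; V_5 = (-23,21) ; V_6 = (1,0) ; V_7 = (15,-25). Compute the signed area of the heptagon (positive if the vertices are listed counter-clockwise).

Apply the shoelace formula: 2A = Σ (x_i·y_{i+1} − x_{i+1}·y_i), indices taken mod 7.
V_1→V_2: (20)(21) − (10)(-19) = 610
V_2→V_3: (10)(4) − (1)(21) = 19
V_3→V_4: (1)(6) − (-2)(4) = 14
V_4→V_5: (-2)(21) − (-23)(6) = 96
V_5→V_6: (-23)(0) − (1)(21) = -21
V_6→V_7: (1)(-25) − (15)(0) = -25
V_7→V_1: (15)(-19) − (20)(-25) = 215
Σ = 908
Signed area = Σ/2 = 454 (positive ⇒ counter-clockwise traversal).

454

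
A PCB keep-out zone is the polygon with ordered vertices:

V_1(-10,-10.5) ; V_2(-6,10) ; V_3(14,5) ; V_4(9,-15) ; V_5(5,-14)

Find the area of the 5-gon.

Apply the shoelace (surveyor's) formula: 2A = Σ (x_i·y_{i+1} − x_{i+1}·y_i), indices taken mod 5.
V_1→V_2: (-10)(10) − (-6)(-10.5) = -163
V_2→V_3: (-6)(5) − (14)(10) = -170
V_3→V_4: (14)(-15) − (9)(5) = -255
V_4→V_5: (9)(-14) − (5)(-15) = -51
V_5→V_1: (5)(-10.5) − (-10)(-14) = -192.5
Σ = -831.5
Area = |Σ|/2 = 415.75.

415.75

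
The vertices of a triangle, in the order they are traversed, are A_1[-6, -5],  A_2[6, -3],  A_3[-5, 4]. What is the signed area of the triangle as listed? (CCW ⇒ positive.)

Apply Gauss's area formula: 2A = Σ (x_i·y_{i+1} − x_{i+1}·y_i), indices taken mod 3.
A_1→A_2: (-6)(-3) − (6)(-5) = 48
A_2→A_3: (6)(4) − (-5)(-3) = 9
A_3→A_1: (-5)(-5) − (-6)(4) = 49
Σ = 106
Signed area = Σ/2 = 53 (positive ⇒ counter-clockwise traversal).

53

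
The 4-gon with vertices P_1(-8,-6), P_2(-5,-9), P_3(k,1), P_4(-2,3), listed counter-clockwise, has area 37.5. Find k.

Write out the shoelace sum; only the two edges meeting at P_3 involve k:
2·Area = [((-5)·1 − k·(-9)) + (k·3 − (-2)·1)] + 78
       = 12·k + 75 = 75
⇒ k = 0.

0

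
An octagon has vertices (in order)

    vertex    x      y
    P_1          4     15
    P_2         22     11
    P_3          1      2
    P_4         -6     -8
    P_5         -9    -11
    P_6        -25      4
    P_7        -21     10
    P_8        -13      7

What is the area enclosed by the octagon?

486

Apply the surveyor's formula: 2A = Σ (x_i·y_{i+1} − x_{i+1}·y_i), indices taken mod 8.
Σ = (-286) + (33) + (4) + (-6) + (-311) + (-166) + (-17) + (-223) = -972
Area = |Σ|/2 = 486.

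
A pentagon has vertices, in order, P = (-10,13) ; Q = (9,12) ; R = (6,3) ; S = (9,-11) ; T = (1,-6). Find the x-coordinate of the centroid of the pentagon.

Apply Gauss's area formula. First the cross-terms c_i = x_i·y_{i+1} − x_{i+1}·y_i:
  -237, -45, -93, -43, -47  ⇒  2A = -465, A = -232.5.
Then Σ (x_i + x_{i+1})·c_i = -1840, so x̄ = -1840 / (6·(-232.5)) = 368/279.

368/279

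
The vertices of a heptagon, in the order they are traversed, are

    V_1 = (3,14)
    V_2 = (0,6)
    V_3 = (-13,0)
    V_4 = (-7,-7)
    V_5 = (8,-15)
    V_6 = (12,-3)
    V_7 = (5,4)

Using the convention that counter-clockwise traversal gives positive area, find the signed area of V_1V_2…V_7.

Apply the shoelace (surveyor's) formula: 2A = Σ (x_i·y_{i+1} − x_{i+1}·y_i), indices taken mod 7.
Cross-terms: 18, 78, 91, 161, 156, 63, 58  ⇒  Σ = 625
Signed area = Σ/2 = 312.5 (positive ⇒ counter-clockwise traversal).

312.5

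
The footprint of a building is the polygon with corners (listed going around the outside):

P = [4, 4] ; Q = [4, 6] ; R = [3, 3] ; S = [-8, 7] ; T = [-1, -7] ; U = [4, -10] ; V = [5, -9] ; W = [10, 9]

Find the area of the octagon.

P→Q: (4)(6) − (4)(4) = 8
Q→R: (4)(3) − (3)(6) = -6
R→S: (3)(7) − (-8)(3) = 45
S→T: (-8)(-7) − (-1)(7) = 63
T→U: (-1)(-10) − (4)(-7) = 38
U→V: (4)(-9) − (5)(-10) = 14
V→W: (5)(9) − (10)(-9) = 135
W→P: (10)(4) − (4)(9) = 4
Σ = 301
Area = |Σ|/2 = 150.5.

150.5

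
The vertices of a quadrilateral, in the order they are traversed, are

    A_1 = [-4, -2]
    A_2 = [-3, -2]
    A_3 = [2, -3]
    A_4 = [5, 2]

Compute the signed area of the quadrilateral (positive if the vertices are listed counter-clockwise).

16

Apply Gauss's area formula: 2A = Σ (x_i·y_{i+1} − x_{i+1}·y_i), indices taken mod 4.
Cross-terms: 2, 13, 19, -2  ⇒  Σ = 32
Signed area = Σ/2 = 16 (positive ⇒ counter-clockwise traversal).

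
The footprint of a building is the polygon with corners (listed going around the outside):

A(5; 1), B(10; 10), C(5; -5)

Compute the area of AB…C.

15

Apply the surveyor's formula: 2A = Σ (x_i·y_{i+1} − x_{i+1}·y_i), indices taken mod 3.
A→B: (5)(10) − (10)(1) = 40
B→C: (10)(-5) − (5)(10) = -100
C→A: (5)(1) − (5)(-5) = 30
Σ = -30
Area = |Σ|/2 = 15.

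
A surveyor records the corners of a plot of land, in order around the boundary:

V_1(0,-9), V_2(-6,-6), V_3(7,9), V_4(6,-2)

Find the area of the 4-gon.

94

Apply the shoelace formula: 2A = Σ (x_i·y_{i+1} − x_{i+1}·y_i), indices taken mod 4.
Σ = (-54) + (-12) + (-68) + (-54) = -188
Area = |Σ|/2 = 94.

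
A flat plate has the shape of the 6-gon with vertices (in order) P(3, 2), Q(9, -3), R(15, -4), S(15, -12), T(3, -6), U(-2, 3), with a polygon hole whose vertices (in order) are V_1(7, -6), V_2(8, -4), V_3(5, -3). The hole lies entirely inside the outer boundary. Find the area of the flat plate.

100.5

Outer boundary:
Apply the surveyor's formula: 2A = Σ (x_i·y_{i+1} − x_{i+1}·y_i), indices taken mod 6.
P→Q: (3)(-3) − (9)(2) = -27
Q→R: (9)(-4) − (15)(-3) = 9
R→S: (15)(-12) − (15)(-4) = -120
S→T: (15)(-6) − (3)(-12) = -54
T→U: (3)(3) − (-2)(-6) = -3
U→P: (-2)(2) − (3)(3) = -13
Σ = -208
Area = |Σ|/2 = 104.
Hole:
Σ = (20) + (-4) + (-9) = 7
Area = |Σ|/2 = 3.5.
Net area = 104 − 3.5 = 100.5.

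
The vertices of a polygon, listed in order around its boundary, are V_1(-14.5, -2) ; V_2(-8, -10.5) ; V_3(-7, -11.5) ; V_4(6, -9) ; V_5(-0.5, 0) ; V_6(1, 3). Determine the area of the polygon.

Apply the shoelace formula: 2A = Σ (x_i·y_{i+1} − x_{i+1}·y_i), indices taken mod 6.
Σ = (136.25) + (18.5) + (132) + (-4.5) + (-1.5) + (41.5) = 322.25
Area = |Σ|/2 = 161.125.

161.125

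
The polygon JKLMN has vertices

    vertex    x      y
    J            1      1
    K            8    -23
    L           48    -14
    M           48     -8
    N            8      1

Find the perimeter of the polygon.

120

|JK| = √((7)² + (-24)²) = √625 = 25
|KL| = √((40)² + (9)²) = √1681 = 41
|LM| = √((0)² + (6)²) = √36 = 6
|MN| = √((-40)² + (9)²) = √1681 = 41
|NJ| = √((-7)² + (0)²) = √49 = 7
Perimeter = 25 + 41 + 6 + 41 + 7 = 120.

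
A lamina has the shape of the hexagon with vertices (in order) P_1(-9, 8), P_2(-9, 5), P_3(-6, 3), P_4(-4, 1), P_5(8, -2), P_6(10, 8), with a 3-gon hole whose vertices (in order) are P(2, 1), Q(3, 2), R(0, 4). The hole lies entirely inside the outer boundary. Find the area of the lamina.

Outer boundary:
Apply Gauss's area formula: 2A = Σ (x_i·y_{i+1} − x_{i+1}·y_i), indices taken mod 6.
Σ = (27) + (3) + (6) + (0) + (84) + (152) = 272
Area = |Σ|/2 = 136.
Hole:
Σ = (1) + (12) + (-8) = 5
Area = |Σ|/2 = 2.5.
Net area = 136 − 2.5 = 133.5.

133.5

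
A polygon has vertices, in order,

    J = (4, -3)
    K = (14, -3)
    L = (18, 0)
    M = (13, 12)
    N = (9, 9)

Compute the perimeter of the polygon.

46

|JK| = √((10)² + (0)²) = √100 = 10
|KL| = √((4)² + (3)²) = √25 = 5
|LM| = √((-5)² + (12)²) = √169 = 13
|MN| = √((-4)² + (-3)²) = √25 = 5
|NJ| = √((-5)² + (-12)²) = √169 = 13
Perimeter = 10 + 5 + 13 + 5 + 13 = 46.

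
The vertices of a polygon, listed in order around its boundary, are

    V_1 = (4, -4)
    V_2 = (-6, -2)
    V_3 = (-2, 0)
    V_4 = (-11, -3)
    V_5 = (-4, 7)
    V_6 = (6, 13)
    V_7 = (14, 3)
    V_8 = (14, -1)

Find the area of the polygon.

242.5

Apply the shoelace formula: 2A = Σ (x_i·y_{i+1} − x_{i+1}·y_i), indices taken mod 8.
Σ = (-32) + (-4) + (6) + (-89) + (-94) + (-164) + (-56) + (-52) = -485
Area = |Σ|/2 = 242.5.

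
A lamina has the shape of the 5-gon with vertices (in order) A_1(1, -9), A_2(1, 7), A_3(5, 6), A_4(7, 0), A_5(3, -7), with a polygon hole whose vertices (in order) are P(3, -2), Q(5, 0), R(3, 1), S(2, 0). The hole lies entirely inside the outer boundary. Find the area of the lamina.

57.5

Outer boundary:
Σ = (16) + (-29) + (-42) + (-49) + (-20) = -124
Area = |Σ|/2 = 62.
Hole:
Apply the shoelace (surveyor's) formula: 2A = Σ (x_i·y_{i+1} − x_{i+1}·y_i), indices taken mod 4.
Σ = (10) + (5) + (-2) + (-4) = 9
Area = |Σ|/2 = 4.5.
Net area = 62 − 4.5 = 57.5.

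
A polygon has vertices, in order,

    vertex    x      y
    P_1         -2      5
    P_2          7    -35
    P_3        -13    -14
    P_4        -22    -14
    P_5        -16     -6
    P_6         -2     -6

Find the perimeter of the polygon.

|P_1P_2| = √((9)² + (-40)²) = √1681 = 41
|P_2P_3| = √((-20)² + (21)²) = √841 = 29
|P_3P_4| = √((-9)² + (0)²) = √81 = 9
|P_4P_5| = √((6)² + (8)²) = √100 = 10
|P_5P_6| = √((14)² + (0)²) = √196 = 14
|P_6P_1| = √((0)² + (11)²) = √121 = 11
Perimeter = 41 + 29 + 9 + 10 + 14 + 11 = 114.

114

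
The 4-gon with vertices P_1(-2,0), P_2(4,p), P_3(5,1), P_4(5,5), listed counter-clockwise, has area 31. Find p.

The doubled signed area Σ (x_i y_{i+1} − x_{i+1} y_i) is linear in p.
With p=0 it equals 34; the coefficient of p is -7 (from the two edges through P_2).
So -7·p + 34 = 2·31 = 62 ⇒ p = -4.

-4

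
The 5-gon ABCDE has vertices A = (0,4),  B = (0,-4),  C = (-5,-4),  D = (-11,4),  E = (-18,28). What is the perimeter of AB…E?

78

|AB| = √((0)² + (-8)²) = √64 = 8
|BC| = √((-5)² + (0)²) = √25 = 5
|CD| = √((-6)² + (8)²) = √100 = 10
|DE| = √((-7)² + (24)²) = √625 = 25
|EA| = √((18)² + (-24)²) = √900 = 30
Perimeter = 8 + 5 + 10 + 25 + 30 = 78.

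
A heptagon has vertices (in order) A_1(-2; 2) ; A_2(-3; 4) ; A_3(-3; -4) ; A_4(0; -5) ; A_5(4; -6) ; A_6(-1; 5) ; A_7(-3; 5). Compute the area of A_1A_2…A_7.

Apply Gauss's area formula: 2A = Σ (x_i·y_{i+1} − x_{i+1}·y_i), indices taken mod 7.
Cross-terms: -2, 24, 15, 20, 14, 10, 4  ⇒  Σ = 85
Area = |Σ|/2 = 42.5.

42.5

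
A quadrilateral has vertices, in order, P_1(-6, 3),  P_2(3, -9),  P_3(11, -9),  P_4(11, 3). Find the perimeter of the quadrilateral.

|P_1P_2| = √((9)² + (-12)²) = √225 = 15
|P_2P_3| = √((8)² + (0)²) = √64 = 8
|P_3P_4| = √((0)² + (12)²) = √144 = 12
|P_4P_1| = √((-17)² + (0)²) = √289 = 17
Perimeter = 15 + 8 + 12 + 17 = 52.

52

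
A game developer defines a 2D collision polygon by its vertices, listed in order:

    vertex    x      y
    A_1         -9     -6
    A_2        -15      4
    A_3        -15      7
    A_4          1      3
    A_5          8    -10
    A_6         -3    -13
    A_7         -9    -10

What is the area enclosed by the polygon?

Apply the shoelace formula: 2A = Σ (x_i·y_{i+1} − x_{i+1}·y_i), indices taken mod 7.
Cross-terms: -126, -45, -52, -34, -134, -87, -36  ⇒  Σ = -514
Area = |Σ|/2 = 257.

257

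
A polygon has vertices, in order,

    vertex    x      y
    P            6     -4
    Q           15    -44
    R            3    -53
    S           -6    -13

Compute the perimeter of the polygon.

112

|PQ| = √((9)² + (-40)²) = √1681 = 41
|QR| = √((-12)² + (-9)²) = √225 = 15
|RS| = √((-9)² + (40)²) = √1681 = 41
|SP| = √((12)² + (9)²) = √225 = 15
Perimeter = 41 + 15 + 41 + 15 = 112.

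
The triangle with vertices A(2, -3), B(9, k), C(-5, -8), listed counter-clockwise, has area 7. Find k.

Write out the shoelace sum; only the two edges meeting at B involve k:
2·Area = [(2·k − 9·(-3)) + (9·(-8) − (-5)·k)] + 31
       = 7·k + -14 = 14
⇒ k = 4.

4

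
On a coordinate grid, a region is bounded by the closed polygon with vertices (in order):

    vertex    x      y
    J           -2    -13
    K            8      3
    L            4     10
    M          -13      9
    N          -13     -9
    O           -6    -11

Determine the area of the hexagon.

Apply Gauss's area formula: 2A = Σ (x_i·y_{i+1} − x_{i+1}·y_i), indices taken mod 6.
J→K: (-2)(3) − (8)(-13) = 98
K→L: (8)(10) − (4)(3) = 68
L→M: (4)(9) − (-13)(10) = 166
M→N: (-13)(-9) − (-13)(9) = 234
N→O: (-13)(-11) − (-6)(-9) = 89
O→J: (-6)(-13) − (-2)(-11) = 56
Σ = 711
Area = |Σ|/2 = 355.5.

355.5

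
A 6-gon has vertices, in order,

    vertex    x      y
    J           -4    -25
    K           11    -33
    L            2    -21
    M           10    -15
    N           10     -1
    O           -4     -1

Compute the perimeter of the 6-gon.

|JK| = √((15)² + (-8)²) = √289 = 17
|KL| = √((-9)² + (12)²) = √225 = 15
|LM| = √((8)² + (6)²) = √100 = 10
|MN| = √((0)² + (14)²) = √196 = 14
|NO| = √((-14)² + (0)²) = √196 = 14
|OJ| = √((0)² + (-24)²) = √576 = 24
Perimeter = 17 + 15 + 10 + 14 + 14 + 24 = 94.

94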